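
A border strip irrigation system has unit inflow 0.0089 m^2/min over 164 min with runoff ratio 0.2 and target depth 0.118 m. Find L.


L = q*t/((1+r)*Z)
L = 0.0089*164/((1+0.2)*0.118)
L = 1.4596/0.1416

10.3079 m


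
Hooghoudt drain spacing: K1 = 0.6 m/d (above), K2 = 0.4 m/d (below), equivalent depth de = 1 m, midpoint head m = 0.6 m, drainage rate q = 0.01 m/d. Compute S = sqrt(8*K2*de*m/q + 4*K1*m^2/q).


S^2 = 8*K2*de*m/q + 4*K1*m^2/q
S^2 = 8*0.4*1*0.6/0.01 + 4*0.6*0.6^2/0.01
S = sqrt(278.4000)

16.6853 m


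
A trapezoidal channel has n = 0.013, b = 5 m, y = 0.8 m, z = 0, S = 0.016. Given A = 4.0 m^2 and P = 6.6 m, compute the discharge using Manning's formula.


R = A/P = 4.0/6.6 = 0.606061
Q = (1/0.013) * 4.0 * 0.606061^(2/3) * 0.016^0.5

27.8732 m^3/s


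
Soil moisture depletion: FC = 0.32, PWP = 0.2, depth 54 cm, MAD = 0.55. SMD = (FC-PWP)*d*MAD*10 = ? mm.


SMD = (FC - PWP) * d * MAD * 10
SMD = (0.32 - 0.2) * 54 * 0.55 * 10
SMD = 0.1200 * 54 * 0.55 * 10

35.6400 mm


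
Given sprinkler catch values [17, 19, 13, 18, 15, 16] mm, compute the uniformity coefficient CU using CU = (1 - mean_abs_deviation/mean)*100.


mean = 16.333333 mm
MAD = 1.666667 mm
CU = (1 - 1.666667/16.333333)*100

89.7959 %


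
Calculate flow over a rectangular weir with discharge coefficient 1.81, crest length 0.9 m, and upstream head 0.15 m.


Q = C * L * H^(3/2) = 1.81 * 0.9 * 0.15^1.5 = 1.81 * 0.9 * 0.058095

0.0946 m^3/s


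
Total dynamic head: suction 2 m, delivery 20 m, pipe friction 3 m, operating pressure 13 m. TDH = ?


TDH = Hs + Hd + hf + Hp = 2 + 20 + 3 + 13 = 38

38 m


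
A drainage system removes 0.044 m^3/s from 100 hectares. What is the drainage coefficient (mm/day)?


DC = Q * 86400 / (A * 10000) * 1000
DC = 0.044 * 86400 / (100 * 10000) * 1000
DC = 3801600.0000 / 1000000

3.8016 mm/day


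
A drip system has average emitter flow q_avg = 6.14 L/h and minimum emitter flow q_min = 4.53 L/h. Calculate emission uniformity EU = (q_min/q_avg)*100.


EU = (q_min/q_avg)*100 = (4.53/6.14)*100 = 73.7785%

73.7785 %


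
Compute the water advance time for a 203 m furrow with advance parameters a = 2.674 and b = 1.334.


t = (L/a)^(1/b)
t = (203/2.674)^(1/1.334)
t = 75.916230^(1/1.334)

25.6771 min


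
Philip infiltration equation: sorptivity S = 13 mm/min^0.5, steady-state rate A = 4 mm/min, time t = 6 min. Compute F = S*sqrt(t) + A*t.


F = S*sqrt(t) + A*t
F = 13*sqrt(6) + 4*6
F = 13*2.449490 + 24

55.8434 mm


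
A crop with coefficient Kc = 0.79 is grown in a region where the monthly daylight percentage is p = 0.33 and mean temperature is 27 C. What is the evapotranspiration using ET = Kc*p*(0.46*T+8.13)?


ET = Kc * p * (0.46*T + 8.13)
ET = 0.79 * 0.33 * (0.46*27 + 8.13)
ET = 0.79 * 0.33 * 20.5500

5.3574 mm/day


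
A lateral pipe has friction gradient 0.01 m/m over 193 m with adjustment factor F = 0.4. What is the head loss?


hf = J * L * F = 0.01 * 193 * 0.4 = 0.7720 m

0.7720 m


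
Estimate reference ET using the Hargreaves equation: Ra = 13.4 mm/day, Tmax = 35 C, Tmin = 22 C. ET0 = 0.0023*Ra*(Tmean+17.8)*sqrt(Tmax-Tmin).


Tmean = (Tmax + Tmin)/2 = (35 + 22)/2 = 28.5
ET0 = 0.0023 * 13.4 * (28.5 + 17.8) * sqrt(35 - 22)
ET0 = 0.0023 * 13.4 * 46.3 * 3.605551

5.1450 mm/day


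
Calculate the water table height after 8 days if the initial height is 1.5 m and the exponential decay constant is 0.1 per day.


m = m0 * exp(-k*t)
m = 1.5 * exp(-0.1 * 8)
m = 1.5 * exp(-0.8000)

0.6740 m


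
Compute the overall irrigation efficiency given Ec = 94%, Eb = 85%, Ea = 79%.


Ec = 0.94, Eb = 0.85, Ea = 0.79
E = 0.94 * 0.85 * 0.79 * 100 = 63.1210%

63.1210 %


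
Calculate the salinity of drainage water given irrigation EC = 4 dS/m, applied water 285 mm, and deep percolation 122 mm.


EC_dw = EC_iw * D_iw / D_dw
EC_dw = 4 * 285 / 122
EC_dw = 1140 / 122

9.3443 dS/m


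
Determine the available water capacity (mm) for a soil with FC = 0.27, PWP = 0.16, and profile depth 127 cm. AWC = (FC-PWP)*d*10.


AWC = (FC - PWP) * d * 10
AWC = (0.27 - 0.16) * 127 * 10
AWC = 0.1100 * 127 * 10

139.7000 mm


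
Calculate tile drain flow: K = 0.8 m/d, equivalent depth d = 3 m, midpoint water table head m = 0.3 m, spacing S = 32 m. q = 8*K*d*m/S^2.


q = 8*K*d*m/S^2
q = 8*0.8*3*0.3/32^2
q = 5.7600 / 1024

0.0056 m/d


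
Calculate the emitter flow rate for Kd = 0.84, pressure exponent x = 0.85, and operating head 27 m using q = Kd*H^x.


q = Kd * H^x = 0.84 * 27^0.85 = 0.84 * 16.468695

13.8337 L/h


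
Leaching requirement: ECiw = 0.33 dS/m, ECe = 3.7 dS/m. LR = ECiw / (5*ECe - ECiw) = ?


LR = ECiw / (5*ECe - ECiw)
LR = 0.33 / (5*3.7 - 0.33)
LR = 0.33 / 18.1700

0.0182


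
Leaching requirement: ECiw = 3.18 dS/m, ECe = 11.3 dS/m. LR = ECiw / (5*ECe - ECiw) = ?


LR = ECiw / (5*ECe - ECiw)
LR = 3.18 / (5*11.3 - 3.18)
LR = 3.18 / 53.3200

0.0596


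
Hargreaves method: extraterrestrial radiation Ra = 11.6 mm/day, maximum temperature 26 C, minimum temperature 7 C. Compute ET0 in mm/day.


Tmean = (Tmax + Tmin)/2 = (26 + 7)/2 = 16.5
ET0 = 0.0023 * 11.6 * (16.5 + 17.8) * sqrt(26 - 7)
ET0 = 0.0023 * 11.6 * 34.3 * 4.358899

3.9889 mm/day


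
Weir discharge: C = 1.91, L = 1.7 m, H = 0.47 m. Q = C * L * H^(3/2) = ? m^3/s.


Q = C * L * H^(3/2) = 1.91 * 1.7 * 0.47^1.5 = 1.91 * 1.7 * 0.322216

1.0462 m^3/s


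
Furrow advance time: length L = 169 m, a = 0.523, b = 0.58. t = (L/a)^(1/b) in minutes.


t = (L/a)^(1/b)
t = (169/0.523)^(1/0.58)
t = 323.135755^(1/0.58)

21209.2782 min


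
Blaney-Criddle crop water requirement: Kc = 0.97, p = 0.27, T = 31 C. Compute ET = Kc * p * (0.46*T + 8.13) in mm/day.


ET = Kc * p * (0.46*T + 8.13)
ET = 0.97 * 0.27 * (0.46*31 + 8.13)
ET = 0.97 * 0.27 * 22.3900

5.8639 mm/day


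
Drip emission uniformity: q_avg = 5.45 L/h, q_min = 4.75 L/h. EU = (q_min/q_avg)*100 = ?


EU = (q_min/q_avg)*100 = (4.75/5.45)*100 = 87.1560%

87.1560 %


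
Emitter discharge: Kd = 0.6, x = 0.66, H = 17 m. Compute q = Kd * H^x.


q = Kd * H^x = 0.6 * 17^0.66 = 0.6 * 6.487783

3.8927 L/h


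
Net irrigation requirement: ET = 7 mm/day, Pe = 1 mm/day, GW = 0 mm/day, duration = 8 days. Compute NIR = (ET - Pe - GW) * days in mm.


Daily deficit = ET - Pe - GW = 7 - 1 - 0 = 6 mm/day
NIR = 6 * 8 = 48 mm

48.0000 mm


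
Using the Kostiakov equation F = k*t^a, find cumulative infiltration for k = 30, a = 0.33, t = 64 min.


F = k * t^a = 30 * 64^0.33
F = 30 * 3.944931

118.3479 mm


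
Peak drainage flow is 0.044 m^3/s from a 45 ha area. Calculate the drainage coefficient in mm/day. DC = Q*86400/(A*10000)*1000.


DC = Q * 86400 / (A * 10000) * 1000
DC = 0.044 * 86400 / (45 * 10000) * 1000
DC = 3801600.0000 / 450000

8.4480 mm/day


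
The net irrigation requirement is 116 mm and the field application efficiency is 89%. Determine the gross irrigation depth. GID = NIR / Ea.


Ea = 89% = 0.89
GID = NIR / Ea = 116 / 0.89 = 130.3371 mm

130.3371 mm


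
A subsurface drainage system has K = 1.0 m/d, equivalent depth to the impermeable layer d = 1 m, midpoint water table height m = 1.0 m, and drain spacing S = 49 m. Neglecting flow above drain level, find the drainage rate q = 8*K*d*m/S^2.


q = 8*K*d*m/S^2
q = 8*1.0*1*1.0/49^2
q = 8.0000 / 2401

0.0033 m/d


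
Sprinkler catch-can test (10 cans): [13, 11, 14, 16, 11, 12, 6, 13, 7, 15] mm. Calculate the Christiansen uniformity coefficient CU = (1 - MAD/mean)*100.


mean = 11.800000 mm
MAD = 2.440000 mm
CU = (1 - 2.440000/11.800000)*100

79.3220 %


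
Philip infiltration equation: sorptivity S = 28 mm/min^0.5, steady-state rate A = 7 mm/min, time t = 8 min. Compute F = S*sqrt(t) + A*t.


F = S*sqrt(t) + A*t
F = 28*sqrt(8) + 7*8
F = 28*2.828427 + 56

135.1960 mm


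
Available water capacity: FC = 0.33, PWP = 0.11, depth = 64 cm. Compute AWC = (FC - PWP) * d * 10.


AWC = (FC - PWP) * d * 10
AWC = (0.33 - 0.11) * 64 * 10
AWC = 0.2200 * 64 * 10

140.8000 mm


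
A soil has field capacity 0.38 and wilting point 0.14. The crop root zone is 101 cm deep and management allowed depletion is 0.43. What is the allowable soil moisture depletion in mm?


SMD = (FC - PWP) * d * MAD * 10
SMD = (0.38 - 0.14) * 101 * 0.43 * 10
SMD = 0.2400 * 101 * 0.43 * 10

104.2320 mm


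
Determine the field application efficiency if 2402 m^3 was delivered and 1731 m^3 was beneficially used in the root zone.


Ea = V_root / V_field * 100 = 1731 / 2402 * 100 = 72.0649%

72.0649 %


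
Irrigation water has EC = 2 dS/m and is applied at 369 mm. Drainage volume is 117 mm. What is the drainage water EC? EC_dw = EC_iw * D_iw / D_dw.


EC_dw = EC_iw * D_iw / D_dw
EC_dw = 2 * 369 / 117
EC_dw = 738 / 117

6.3077 dS/m


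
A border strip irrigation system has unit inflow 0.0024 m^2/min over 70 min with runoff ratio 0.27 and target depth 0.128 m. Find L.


L = q*t/((1+r)*Z)
L = 0.0024*70/((1+0.27)*0.128)
L = 0.168/0.16256

1.0335 m


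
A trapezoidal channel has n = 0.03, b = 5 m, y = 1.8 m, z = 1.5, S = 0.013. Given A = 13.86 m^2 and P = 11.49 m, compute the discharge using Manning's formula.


R = A/P = 13.86/11.49 = 1.206266
Q = (1/0.03) * 13.86 * 1.206266^(2/3) * 0.013^0.5

59.6910 m^3/s


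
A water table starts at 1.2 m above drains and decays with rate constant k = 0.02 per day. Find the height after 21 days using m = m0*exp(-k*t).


m = m0 * exp(-k*t)
m = 1.2 * exp(-0.02 * 21)
m = 1.2 * exp(-0.4200)

0.7885 m


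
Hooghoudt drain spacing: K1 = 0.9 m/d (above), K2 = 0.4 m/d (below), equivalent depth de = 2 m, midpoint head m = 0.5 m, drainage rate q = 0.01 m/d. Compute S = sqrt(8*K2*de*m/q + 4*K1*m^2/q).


S^2 = 8*K2*de*m/q + 4*K1*m^2/q
S^2 = 8*0.4*2*0.5/0.01 + 4*0.9*0.5^2/0.01
S = sqrt(410.0000)

20.2485 m


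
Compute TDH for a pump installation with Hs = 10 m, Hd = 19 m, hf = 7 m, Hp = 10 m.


TDH = Hs + Hd + hf + Hp = 10 + 19 + 7 + 10 = 46

46 m


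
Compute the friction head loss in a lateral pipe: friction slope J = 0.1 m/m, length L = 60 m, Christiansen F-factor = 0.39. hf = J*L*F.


hf = J * L * F = 0.1 * 60 * 0.39 = 2.3400 m

2.3400 m


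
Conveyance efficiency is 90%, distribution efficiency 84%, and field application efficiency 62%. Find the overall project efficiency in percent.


Ec = 0.9, Eb = 0.84, Ea = 0.62
E = 0.9 * 0.84 * 0.62 * 100 = 46.8720%

46.8720 %


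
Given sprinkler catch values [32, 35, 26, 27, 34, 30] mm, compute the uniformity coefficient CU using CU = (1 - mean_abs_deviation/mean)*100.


mean = 30.666667 mm
MAD = 3.000000 mm
CU = (1 - 3.000000/30.666667)*100

90.2174 %


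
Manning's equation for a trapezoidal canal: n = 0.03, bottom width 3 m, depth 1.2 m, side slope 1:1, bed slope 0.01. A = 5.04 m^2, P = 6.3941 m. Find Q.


R = A/P = 5.04/6.3941 = 0.788227
Q = (1/0.03) * 5.04 * 0.788227^(2/3) * 0.01^0.5

14.3354 m^3/s


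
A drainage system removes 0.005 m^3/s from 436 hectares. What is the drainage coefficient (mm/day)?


DC = Q * 86400 / (A * 10000) * 1000
DC = 0.005 * 86400 / (436 * 10000) * 1000
DC = 432000.0000 / 4360000

0.0991 mm/day


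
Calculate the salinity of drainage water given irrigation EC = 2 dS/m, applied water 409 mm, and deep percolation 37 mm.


EC_dw = EC_iw * D_iw / D_dw
EC_dw = 2 * 409 / 37
EC_dw = 818 / 37

22.1081 dS/m


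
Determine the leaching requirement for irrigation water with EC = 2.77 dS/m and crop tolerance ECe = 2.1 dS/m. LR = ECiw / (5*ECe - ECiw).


LR = ECiw / (5*ECe - ECiw)
LR = 2.77 / (5*2.1 - 2.77)
LR = 2.77 / 7.7300

0.3583


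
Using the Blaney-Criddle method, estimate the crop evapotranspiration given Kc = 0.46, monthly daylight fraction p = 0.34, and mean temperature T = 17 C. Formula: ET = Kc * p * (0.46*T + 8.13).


ET = Kc * p * (0.46*T + 8.13)
ET = 0.46 * 0.34 * (0.46*17 + 8.13)
ET = 0.46 * 0.34 * 15.9500

2.4946 mm/day


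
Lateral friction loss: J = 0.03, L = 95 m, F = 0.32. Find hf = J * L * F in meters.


hf = J * L * F = 0.03 * 95 * 0.32 = 0.9120 m

0.9120 m


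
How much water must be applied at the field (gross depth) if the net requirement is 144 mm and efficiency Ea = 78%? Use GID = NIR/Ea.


Ea = 78% = 0.78
GID = NIR / Ea = 144 / 0.78 = 184.6154 mm

184.6154 mm


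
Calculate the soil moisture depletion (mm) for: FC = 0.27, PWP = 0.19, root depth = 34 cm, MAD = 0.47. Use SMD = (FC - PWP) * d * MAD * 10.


SMD = (FC - PWP) * d * MAD * 10
SMD = (0.27 - 0.19) * 34 * 0.47 * 10
SMD = 0.0800 * 34 * 0.47 * 10

12.7840 mm


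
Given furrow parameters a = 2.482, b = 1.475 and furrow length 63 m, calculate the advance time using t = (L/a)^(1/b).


t = (L/a)^(1/b)
t = (63/2.482)^(1/1.475)
t = 25.382756^(1/1.475)

8.9584 min


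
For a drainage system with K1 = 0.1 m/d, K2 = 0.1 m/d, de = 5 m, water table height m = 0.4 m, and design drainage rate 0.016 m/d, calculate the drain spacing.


S^2 = 8*K2*de*m/q + 4*K1*m^2/q
S^2 = 8*0.1*5*0.4/0.016 + 4*0.1*0.4^2/0.016
S = sqrt(104.0000)

10.1980 m


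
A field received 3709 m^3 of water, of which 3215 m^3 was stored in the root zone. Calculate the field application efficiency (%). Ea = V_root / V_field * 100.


Ea = V_root / V_field * 100 = 3215 / 3709 * 100 = 86.6810%

86.6810 %


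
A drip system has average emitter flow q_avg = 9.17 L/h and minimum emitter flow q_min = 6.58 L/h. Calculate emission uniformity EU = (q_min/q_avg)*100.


EU = (q_min/q_avg)*100 = (6.58/9.17)*100 = 71.7557%

71.7557 %


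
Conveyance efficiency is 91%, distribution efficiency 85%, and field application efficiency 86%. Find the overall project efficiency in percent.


Ec = 0.91, Eb = 0.85, Ea = 0.86
E = 0.91 * 0.85 * 0.86 * 100 = 66.5210%

66.5210 %


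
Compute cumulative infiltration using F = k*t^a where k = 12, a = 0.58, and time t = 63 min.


F = k * t^a = 12 * 63^0.58
F = 12 * 11.056496

132.6780 mm


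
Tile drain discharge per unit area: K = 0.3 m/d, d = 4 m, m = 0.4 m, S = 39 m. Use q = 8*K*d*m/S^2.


q = 8*K*d*m/S^2
q = 8*0.3*4*0.4/39^2
q = 3.8400 / 1521

0.0025 m/d


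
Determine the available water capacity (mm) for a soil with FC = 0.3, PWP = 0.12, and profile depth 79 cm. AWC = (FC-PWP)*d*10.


AWC = (FC - PWP) * d * 10
AWC = (0.3 - 0.12) * 79 * 10
AWC = 0.1800 * 79 * 10

142.2000 mm


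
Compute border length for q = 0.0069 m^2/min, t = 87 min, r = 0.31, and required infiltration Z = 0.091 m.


L = q*t/((1+r)*Z)
L = 0.0069*87/((1+0.31)*0.091)
L = 0.6003/0.11921

5.0357 m


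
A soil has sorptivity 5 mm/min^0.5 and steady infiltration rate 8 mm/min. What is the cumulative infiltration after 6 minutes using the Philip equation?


F = S*sqrt(t) + A*t
F = 5*sqrt(6) + 8*6
F = 5*2.449490 + 48

60.2475 mm


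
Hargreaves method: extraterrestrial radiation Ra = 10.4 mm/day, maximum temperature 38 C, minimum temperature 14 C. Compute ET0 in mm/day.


Tmean = (Tmax + Tmin)/2 = (38 + 14)/2 = 26.0
ET0 = 0.0023 * 10.4 * (26.0 + 17.8) * sqrt(38 - 14)
ET0 = 0.0023 * 10.4 * 43.8 * 4.898979

5.1326 mm/day


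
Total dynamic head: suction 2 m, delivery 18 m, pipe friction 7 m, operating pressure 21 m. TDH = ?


TDH = Hs + Hd + hf + Hp = 2 + 18 + 7 + 21 = 48

48 m


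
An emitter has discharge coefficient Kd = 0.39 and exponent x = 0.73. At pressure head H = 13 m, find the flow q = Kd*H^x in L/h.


q = Kd * H^x = 0.39 * 13^0.73 = 0.39 * 6.503972

2.5365 L/h


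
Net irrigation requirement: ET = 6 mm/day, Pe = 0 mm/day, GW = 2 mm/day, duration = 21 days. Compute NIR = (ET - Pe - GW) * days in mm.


Daily deficit = ET - Pe - GW = 6 - 0 - 2 = 4 mm/day
NIR = 4 * 21 = 84 mm

84.0000 mm


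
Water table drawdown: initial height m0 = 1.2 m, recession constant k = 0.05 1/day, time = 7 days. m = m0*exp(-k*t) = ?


m = m0 * exp(-k*t)
m = 1.2 * exp(-0.05 * 7)
m = 1.2 * exp(-0.3500)

0.8456 m


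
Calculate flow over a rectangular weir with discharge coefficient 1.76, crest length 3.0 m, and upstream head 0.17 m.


Q = C * L * H^(3/2) = 1.76 * 3.0 * 0.17^1.5 = 1.76 * 3.0 * 0.070093

0.3701 m^3/s


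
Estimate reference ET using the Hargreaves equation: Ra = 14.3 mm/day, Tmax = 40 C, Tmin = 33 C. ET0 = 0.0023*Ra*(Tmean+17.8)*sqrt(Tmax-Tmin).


Tmean = (Tmax + Tmin)/2 = (40 + 33)/2 = 36.5
ET0 = 0.0023 * 14.3 * (36.5 + 17.8) * sqrt(40 - 33)
ET0 = 0.0023 * 14.3 * 54.3 * 2.645751

4.7251 mm/day


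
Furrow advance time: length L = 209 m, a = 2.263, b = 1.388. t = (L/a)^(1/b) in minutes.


t = (L/a)^(1/b)
t = (209/2.263)^(1/1.388)
t = 92.355281^(1/1.388)

26.0639 min


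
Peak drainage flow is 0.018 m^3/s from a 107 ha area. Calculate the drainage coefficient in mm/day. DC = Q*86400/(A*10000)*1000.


DC = Q * 86400 / (A * 10000) * 1000
DC = 0.018 * 86400 / (107 * 10000) * 1000
DC = 1555200.0000 / 1070000

1.4535 mm/day


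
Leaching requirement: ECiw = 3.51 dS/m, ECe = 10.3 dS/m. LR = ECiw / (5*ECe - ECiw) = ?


LR = ECiw / (5*ECe - ECiw)
LR = 3.51 / (5*10.3 - 3.51)
LR = 3.51 / 47.9900

0.0731


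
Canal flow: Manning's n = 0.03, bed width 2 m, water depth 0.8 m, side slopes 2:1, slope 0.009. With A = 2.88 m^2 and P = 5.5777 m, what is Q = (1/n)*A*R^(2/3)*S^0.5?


R = A/P = 2.88/5.5777 = 0.516342
Q = (1/0.03) * 2.88 * 0.516342^(2/3) * 0.009^0.5

5.8616 m^3/s


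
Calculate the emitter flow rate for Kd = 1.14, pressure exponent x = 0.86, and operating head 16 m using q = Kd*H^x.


q = Kd * H^x = 1.14 * 16^0.86 = 1.14 * 10.852835

12.3722 L/h


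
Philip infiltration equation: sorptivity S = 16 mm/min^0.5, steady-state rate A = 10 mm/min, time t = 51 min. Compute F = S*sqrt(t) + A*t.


F = S*sqrt(t) + A*t
F = 16*sqrt(51) + 10*51
F = 16*7.141428 + 510

624.2628 mm


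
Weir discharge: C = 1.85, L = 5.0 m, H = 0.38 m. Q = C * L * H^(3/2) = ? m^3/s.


Q = C * L * H^(3/2) = 1.85 * 5.0 * 0.38^1.5 = 1.85 * 5.0 * 0.234248

2.1668 m^3/s


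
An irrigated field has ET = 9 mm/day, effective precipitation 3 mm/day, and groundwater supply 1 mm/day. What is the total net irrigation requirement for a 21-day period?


Daily deficit = ET - Pe - GW = 9 - 3 - 1 = 5 mm/day
NIR = 5 * 21 = 105 mm

105.0000 mm


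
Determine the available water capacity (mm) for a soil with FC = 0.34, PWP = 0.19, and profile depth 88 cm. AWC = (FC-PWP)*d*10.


AWC = (FC - PWP) * d * 10
AWC = (0.34 - 0.19) * 88 * 10
AWC = 0.1500 * 88 * 10

132.0000 mm


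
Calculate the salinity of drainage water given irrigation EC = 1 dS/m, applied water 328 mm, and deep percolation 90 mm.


EC_dw = EC_iw * D_iw / D_dw
EC_dw = 1 * 328 / 90
EC_dw = 328 / 90

3.6444 dS/m


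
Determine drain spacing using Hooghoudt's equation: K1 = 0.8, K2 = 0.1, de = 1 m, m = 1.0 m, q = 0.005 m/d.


S^2 = 8*K2*de*m/q + 4*K1*m^2/q
S^2 = 8*0.1*1*1.0/0.005 + 4*0.8*1.0^2/0.005
S = sqrt(800.0000)

28.2843 m


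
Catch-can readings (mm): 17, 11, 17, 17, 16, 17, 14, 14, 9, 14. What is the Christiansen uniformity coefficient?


mean = 14.600000 mm
MAD = 2.200000 mm
CU = (1 - 2.200000/14.600000)*100

84.9315 %


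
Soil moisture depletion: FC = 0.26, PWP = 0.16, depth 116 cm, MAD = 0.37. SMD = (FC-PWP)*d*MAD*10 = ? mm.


SMD = (FC - PWP) * d * MAD * 10
SMD = (0.26 - 0.16) * 116 * 0.37 * 10
SMD = 0.1000 * 116 * 0.37 * 10

42.9200 mm


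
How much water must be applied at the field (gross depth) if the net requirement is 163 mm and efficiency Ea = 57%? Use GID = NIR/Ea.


Ea = 57% = 0.57
GID = NIR / Ea = 163 / 0.57 = 285.9649 mm

285.9649 mm


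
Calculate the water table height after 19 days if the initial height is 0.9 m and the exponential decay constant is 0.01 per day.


m = m0 * exp(-k*t)
m = 0.9 * exp(-0.01 * 19)
m = 0.9 * exp(-0.1900)

0.7443 m


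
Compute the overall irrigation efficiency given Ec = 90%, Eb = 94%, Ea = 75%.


Ec = 0.9, Eb = 0.94, Ea = 0.75
E = 0.9 * 0.94 * 0.75 * 100 = 63.4500%

63.4500 %


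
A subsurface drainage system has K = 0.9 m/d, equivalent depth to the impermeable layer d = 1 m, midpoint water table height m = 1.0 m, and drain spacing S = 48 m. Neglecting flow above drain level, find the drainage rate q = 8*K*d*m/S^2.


q = 8*K*d*m/S^2
q = 8*0.9*1*1.0/48^2
q = 7.2000 / 2304

0.0031 m/d


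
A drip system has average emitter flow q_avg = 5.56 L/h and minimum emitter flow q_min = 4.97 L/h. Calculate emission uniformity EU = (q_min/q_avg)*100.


EU = (q_min/q_avg)*100 = (4.97/5.56)*100 = 89.3885%

89.3885 %


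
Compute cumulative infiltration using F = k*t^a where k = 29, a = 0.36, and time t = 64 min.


F = k * t^a = 29 * 64^0.36
F = 29 * 4.469149

129.6053 mm


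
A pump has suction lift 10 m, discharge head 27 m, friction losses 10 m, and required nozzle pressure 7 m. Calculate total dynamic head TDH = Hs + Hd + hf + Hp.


TDH = Hs + Hd + hf + Hp = 10 + 27 + 10 + 7 = 54

54 m


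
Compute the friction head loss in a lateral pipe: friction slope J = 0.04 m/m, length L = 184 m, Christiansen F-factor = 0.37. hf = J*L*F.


hf = J * L * F = 0.04 * 184 * 0.37 = 2.7232 m

2.7232 m


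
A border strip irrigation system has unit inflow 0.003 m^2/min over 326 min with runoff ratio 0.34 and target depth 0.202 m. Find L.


L = q*t/((1+r)*Z)
L = 0.003*326/((1+0.34)*0.202)
L = 0.978/0.27068

3.6131 m


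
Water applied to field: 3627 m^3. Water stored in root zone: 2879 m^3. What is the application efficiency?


Ea = V_root / V_field * 100 = 2879 / 3627 * 100 = 79.3769%

79.3769 %


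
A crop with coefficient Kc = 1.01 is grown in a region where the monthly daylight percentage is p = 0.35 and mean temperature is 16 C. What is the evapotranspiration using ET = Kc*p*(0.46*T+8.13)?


ET = Kc * p * (0.46*T + 8.13)
ET = 1.01 * 0.35 * (0.46*16 + 8.13)
ET = 1.01 * 0.35 * 15.4900

5.4757 mm/day


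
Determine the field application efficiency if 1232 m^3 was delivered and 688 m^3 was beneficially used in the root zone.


Ea = V_root / V_field * 100 = 688 / 1232 * 100 = 55.8442%

55.8442 %


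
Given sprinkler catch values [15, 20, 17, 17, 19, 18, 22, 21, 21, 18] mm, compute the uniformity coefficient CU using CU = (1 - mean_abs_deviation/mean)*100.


mean = 18.800000 mm
MAD = 1.800000 mm
CU = (1 - 1.800000/18.800000)*100

90.4255 %


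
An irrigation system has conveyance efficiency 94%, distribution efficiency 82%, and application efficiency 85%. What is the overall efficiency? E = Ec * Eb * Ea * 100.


Ec = 0.94, Eb = 0.82, Ea = 0.85
E = 0.94 * 0.82 * 0.85 * 100 = 65.5180%

65.5180 %


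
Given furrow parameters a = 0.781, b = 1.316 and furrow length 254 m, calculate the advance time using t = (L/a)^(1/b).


t = (L/a)^(1/b)
t = (254/0.781)^(1/1.316)
t = 325.224072^(1/1.316)

81.0874 min


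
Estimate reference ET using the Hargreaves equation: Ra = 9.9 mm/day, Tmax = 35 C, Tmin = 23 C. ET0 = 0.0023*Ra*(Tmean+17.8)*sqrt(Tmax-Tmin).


Tmean = (Tmax + Tmin)/2 = (35 + 23)/2 = 29.0
ET0 = 0.0023 * 9.9 * (29.0 + 17.8) * sqrt(35 - 23)
ET0 = 0.0023 * 9.9 * 46.8 * 3.464102

3.6915 mm/day


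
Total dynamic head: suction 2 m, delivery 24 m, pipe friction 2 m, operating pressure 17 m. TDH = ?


TDH = Hs + Hd + hf + Hp = 2 + 24 + 2 + 17 = 45

45 m


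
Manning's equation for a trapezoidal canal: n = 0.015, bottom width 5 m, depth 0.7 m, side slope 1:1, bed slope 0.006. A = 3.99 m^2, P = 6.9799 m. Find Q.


R = A/P = 3.99/6.9799 = 0.571641
Q = (1/0.015) * 3.99 * 0.571641^(2/3) * 0.006^0.5

14.1919 m^3/s


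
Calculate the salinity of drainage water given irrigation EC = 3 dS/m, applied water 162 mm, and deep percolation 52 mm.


EC_dw = EC_iw * D_iw / D_dw
EC_dw = 3 * 162 / 52
EC_dw = 486 / 52

9.3462 dS/m


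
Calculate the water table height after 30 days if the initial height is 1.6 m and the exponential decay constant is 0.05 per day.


m = m0 * exp(-k*t)
m = 1.6 * exp(-0.05 * 30)
m = 1.6 * exp(-1.5000)

0.3570 m


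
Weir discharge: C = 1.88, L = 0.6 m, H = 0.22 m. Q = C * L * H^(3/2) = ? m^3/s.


Q = C * L * H^(3/2) = 1.88 * 0.6 * 0.22^1.5 = 1.88 * 0.6 * 0.103189

0.1164 m^3/s


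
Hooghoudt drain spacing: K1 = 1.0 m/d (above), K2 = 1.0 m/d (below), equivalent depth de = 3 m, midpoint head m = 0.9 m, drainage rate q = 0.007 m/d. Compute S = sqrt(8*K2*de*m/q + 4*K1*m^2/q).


S^2 = 8*K2*de*m/q + 4*K1*m^2/q
S^2 = 8*1.0*3*0.9/0.007 + 4*1.0*0.9^2/0.007
S = sqrt(3548.5714)

59.5699 m


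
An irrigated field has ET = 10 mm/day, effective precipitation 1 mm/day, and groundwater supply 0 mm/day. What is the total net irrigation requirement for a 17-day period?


Daily deficit = ET - Pe - GW = 10 - 1 - 0 = 9 mm/day
NIR = 9 * 17 = 153 mm

153.0000 mm


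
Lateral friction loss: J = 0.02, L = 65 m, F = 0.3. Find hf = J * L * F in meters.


hf = J * L * F = 0.02 * 65 * 0.3 = 0.3900 m

0.3900 m


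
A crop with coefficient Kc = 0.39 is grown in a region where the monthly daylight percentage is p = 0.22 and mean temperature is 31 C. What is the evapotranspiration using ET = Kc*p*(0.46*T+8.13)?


ET = Kc * p * (0.46*T + 8.13)
ET = 0.39 * 0.22 * (0.46*31 + 8.13)
ET = 0.39 * 0.22 * 22.3900

1.9211 mm/day


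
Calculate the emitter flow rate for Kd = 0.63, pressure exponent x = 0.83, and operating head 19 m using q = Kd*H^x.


q = Kd * H^x = 0.63 * 19^0.83 = 0.63 * 11.517693

7.2561 L/h


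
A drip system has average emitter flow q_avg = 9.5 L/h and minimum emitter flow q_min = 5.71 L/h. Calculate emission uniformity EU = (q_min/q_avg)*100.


EU = (q_min/q_avg)*100 = (5.71/9.5)*100 = 60.1053%

60.1053 %


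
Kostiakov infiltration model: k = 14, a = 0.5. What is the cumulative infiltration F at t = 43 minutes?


F = k * t^a = 14 * 43^0.5
F = 14 * 6.557439

91.8041 mm


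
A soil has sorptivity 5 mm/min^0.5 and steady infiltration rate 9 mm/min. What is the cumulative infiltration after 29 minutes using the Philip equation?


F = S*sqrt(t) + A*t
F = 5*sqrt(29) + 9*29
F = 5*5.385165 + 261

287.9258 mm


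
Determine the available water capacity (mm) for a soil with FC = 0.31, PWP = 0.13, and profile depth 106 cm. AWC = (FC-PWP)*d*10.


AWC = (FC - PWP) * d * 10
AWC = (0.31 - 0.13) * 106 * 10
AWC = 0.1800 * 106 * 10

190.8000 mm


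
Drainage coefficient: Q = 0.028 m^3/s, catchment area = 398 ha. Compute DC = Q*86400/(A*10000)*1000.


DC = Q * 86400 / (A * 10000) * 1000
DC = 0.028 * 86400 / (398 * 10000) * 1000
DC = 2419200.0000 / 3980000

0.6078 mm/day


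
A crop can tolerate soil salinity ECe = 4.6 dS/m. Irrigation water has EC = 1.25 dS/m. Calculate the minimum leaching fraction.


LR = ECiw / (5*ECe - ECiw)
LR = 1.25 / (5*4.6 - 1.25)
LR = 1.25 / 21.7500

0.0575


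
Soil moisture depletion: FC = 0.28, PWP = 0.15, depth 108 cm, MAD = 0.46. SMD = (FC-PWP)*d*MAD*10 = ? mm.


SMD = (FC - PWP) * d * MAD * 10
SMD = (0.28 - 0.15) * 108 * 0.46 * 10
SMD = 0.1300 * 108 * 0.46 * 10

64.5840 mm


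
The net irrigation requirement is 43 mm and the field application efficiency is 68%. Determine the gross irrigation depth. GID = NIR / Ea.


Ea = 68% = 0.68
GID = NIR / Ea = 43 / 0.68 = 63.2353 mm

63.2353 mm


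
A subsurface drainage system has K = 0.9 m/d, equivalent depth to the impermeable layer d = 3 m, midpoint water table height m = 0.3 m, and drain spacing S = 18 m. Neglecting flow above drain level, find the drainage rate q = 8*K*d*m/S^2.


q = 8*K*d*m/S^2
q = 8*0.9*3*0.3/18^2
q = 6.4800 / 324

0.0200 m/d


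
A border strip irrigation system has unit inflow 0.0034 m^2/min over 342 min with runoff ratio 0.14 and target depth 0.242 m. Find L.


L = q*t/((1+r)*Z)
L = 0.0034*342/((1+0.14)*0.242)
L = 1.1628/0.27588

4.2149 m


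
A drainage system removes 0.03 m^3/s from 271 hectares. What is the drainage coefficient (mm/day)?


DC = Q * 86400 / (A * 10000) * 1000
DC = 0.03 * 86400 / (271 * 10000) * 1000
DC = 2592000.0000 / 2710000

0.9565 mm/day


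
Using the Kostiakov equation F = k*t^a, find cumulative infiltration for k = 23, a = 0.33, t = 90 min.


F = k * t^a = 23 * 90^0.33
F = 23 * 4.414688

101.5378 mm


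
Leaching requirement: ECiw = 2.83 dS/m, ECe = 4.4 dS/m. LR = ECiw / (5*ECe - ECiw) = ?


LR = ECiw / (5*ECe - ECiw)
LR = 2.83 / (5*4.4 - 2.83)
LR = 2.83 / 19.1700

0.1476


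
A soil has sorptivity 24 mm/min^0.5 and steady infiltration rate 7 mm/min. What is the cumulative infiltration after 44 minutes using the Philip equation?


F = S*sqrt(t) + A*t
F = 24*sqrt(44) + 7*44
F = 24*6.633250 + 308

467.1980 mm


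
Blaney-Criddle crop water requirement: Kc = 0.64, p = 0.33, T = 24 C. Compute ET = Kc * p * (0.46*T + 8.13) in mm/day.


ET = Kc * p * (0.46*T + 8.13)
ET = 0.64 * 0.33 * (0.46*24 + 8.13)
ET = 0.64 * 0.33 * 19.1700

4.0487 mm/day


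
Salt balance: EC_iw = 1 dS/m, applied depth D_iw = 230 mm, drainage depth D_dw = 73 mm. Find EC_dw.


EC_dw = EC_iw * D_iw / D_dw
EC_dw = 1 * 230 / 73
EC_dw = 230 / 73

3.1507 dS/m


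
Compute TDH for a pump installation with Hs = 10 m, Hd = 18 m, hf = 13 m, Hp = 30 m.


TDH = Hs + Hd + hf + Hp = 10 + 18 + 13 + 30 = 71

71 m


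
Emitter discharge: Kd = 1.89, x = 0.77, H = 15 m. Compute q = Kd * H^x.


q = Kd * H^x = 1.89 * 15^0.77 = 1.89 * 8.046190

15.2073 L/h


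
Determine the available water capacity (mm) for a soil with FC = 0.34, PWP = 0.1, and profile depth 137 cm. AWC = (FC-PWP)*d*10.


AWC = (FC - PWP) * d * 10
AWC = (0.34 - 0.1) * 137 * 10
AWC = 0.2400 * 137 * 10

328.8000 mm


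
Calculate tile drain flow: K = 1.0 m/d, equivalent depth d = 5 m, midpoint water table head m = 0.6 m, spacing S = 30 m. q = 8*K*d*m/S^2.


q = 8*K*d*m/S^2
q = 8*1.0*5*0.6/30^2
q = 24.0000 / 900

0.0267 m/d


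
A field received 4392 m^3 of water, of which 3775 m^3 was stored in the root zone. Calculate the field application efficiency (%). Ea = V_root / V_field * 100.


Ea = V_root / V_field * 100 = 3775 / 4392 * 100 = 85.9517%

85.9517 %


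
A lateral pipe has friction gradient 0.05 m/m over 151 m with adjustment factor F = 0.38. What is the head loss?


hf = J * L * F = 0.05 * 151 * 0.38 = 2.8690 m

2.8690 m


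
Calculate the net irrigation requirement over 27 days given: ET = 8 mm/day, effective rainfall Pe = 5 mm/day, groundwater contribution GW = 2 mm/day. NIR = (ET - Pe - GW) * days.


Daily deficit = ET - Pe - GW = 8 - 5 - 2 = 1 mm/day
NIR = 1 * 27 = 27 mm

27.0000 mm


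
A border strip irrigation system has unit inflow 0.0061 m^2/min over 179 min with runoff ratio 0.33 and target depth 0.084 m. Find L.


L = q*t/((1+r)*Z)
L = 0.0061*179/((1+0.33)*0.084)
L = 1.0919/0.11172

9.7735 m


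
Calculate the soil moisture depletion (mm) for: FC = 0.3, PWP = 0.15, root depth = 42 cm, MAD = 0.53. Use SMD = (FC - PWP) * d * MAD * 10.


SMD = (FC - PWP) * d * MAD * 10
SMD = (0.3 - 0.15) * 42 * 0.53 * 10
SMD = 0.1500 * 42 * 0.53 * 10

33.3900 mm


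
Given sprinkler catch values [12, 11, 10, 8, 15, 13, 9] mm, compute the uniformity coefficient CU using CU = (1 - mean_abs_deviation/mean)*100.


mean = 11.142857 mm
MAD = 1.877551 mm
CU = (1 - 1.877551/11.142857)*100

83.1502 %


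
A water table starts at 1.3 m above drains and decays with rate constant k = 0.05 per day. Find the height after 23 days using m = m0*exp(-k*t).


m = m0 * exp(-k*t)
m = 1.3 * exp(-0.05 * 23)
m = 1.3 * exp(-1.1500)

0.4116 m


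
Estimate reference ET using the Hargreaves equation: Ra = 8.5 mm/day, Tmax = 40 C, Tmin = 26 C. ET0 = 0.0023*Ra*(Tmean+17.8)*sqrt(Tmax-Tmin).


Tmean = (Tmax + Tmin)/2 = (40 + 26)/2 = 33.0
ET0 = 0.0023 * 8.5 * (33.0 + 17.8) * sqrt(40 - 26)
ET0 = 0.0023 * 8.5 * 50.8 * 3.741657

3.7160 mm/day


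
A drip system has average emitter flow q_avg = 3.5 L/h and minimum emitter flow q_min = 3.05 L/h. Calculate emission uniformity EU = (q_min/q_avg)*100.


EU = (q_min/q_avg)*100 = (3.05/3.5)*100 = 87.1429%

87.1429 %


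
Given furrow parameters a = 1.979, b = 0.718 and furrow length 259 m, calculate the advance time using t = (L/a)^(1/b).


t = (L/a)^(1/b)
t = (259/1.979)^(1/0.718)
t = 130.874179^(1/0.718)

887.6967 min


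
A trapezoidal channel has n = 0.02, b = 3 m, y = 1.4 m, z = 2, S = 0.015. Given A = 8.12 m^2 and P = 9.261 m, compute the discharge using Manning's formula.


R = A/P = 8.12/9.261 = 0.876795
Q = (1/0.02) * 8.12 * 0.876795^(2/3) * 0.015^0.5

45.5516 m^3/s


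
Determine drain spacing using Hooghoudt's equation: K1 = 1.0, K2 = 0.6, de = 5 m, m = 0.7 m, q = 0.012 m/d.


S^2 = 8*K2*de*m/q + 4*K1*m^2/q
S^2 = 8*0.6*5*0.7/0.012 + 4*1.0*0.7^2/0.012
S = sqrt(1563.3333)

39.5390 m


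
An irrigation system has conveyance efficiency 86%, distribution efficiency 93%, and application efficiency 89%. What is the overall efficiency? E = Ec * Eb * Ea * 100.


Ec = 0.86, Eb = 0.93, Ea = 0.89
E = 0.86 * 0.93 * 0.89 * 100 = 71.1822%

71.1822 %


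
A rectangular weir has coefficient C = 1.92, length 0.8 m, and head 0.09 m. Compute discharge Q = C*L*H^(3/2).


Q = C * L * H^(3/2) = 1.92 * 0.8 * 0.09^1.5 = 1.92 * 0.8 * 0.027000

0.0415 m^3/s


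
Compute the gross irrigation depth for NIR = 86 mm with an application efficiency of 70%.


Ea = 70% = 0.7
GID = NIR / Ea = 86 / 0.7 = 122.8571 mm

122.8571 mm


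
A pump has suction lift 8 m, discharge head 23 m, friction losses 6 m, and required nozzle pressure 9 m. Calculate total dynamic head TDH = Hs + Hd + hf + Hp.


TDH = Hs + Hd + hf + Hp = 8 + 23 + 6 + 9 = 46

46 m


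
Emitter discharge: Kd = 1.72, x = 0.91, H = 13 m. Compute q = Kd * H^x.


q = Kd * H^x = 1.72 * 13^0.91 = 1.72 * 10.320208

17.7508 L/h


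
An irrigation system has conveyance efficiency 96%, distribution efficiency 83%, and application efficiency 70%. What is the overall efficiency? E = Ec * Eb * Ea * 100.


Ec = 0.96, Eb = 0.83, Ea = 0.7
E = 0.96 * 0.83 * 0.7 * 100 = 55.7760%

55.7760 %


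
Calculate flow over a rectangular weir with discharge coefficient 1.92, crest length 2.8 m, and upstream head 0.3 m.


Q = C * L * H^(3/2) = 1.92 * 2.8 * 0.3^1.5 = 1.92 * 2.8 * 0.164317

0.8834 m^3/s


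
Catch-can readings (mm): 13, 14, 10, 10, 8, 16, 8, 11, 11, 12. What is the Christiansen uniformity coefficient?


mean = 11.300000 mm
MAD = 1.960000 mm
CU = (1 - 1.960000/11.300000)*100

82.6549 %


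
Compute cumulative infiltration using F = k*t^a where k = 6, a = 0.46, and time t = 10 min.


F = k * t^a = 6 * 10^0.46
F = 6 * 2.884032

17.3042 mm


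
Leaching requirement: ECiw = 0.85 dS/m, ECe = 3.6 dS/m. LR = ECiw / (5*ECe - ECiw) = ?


LR = ECiw / (5*ECe - ECiw)
LR = 0.85 / (5*3.6 - 0.85)
LR = 0.85 / 17.1500

0.0496


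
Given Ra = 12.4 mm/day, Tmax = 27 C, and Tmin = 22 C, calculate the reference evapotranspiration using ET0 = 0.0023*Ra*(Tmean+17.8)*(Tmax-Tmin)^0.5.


Tmean = (Tmax + Tmin)/2 = (27 + 22)/2 = 24.5
ET0 = 0.0023 * 12.4 * (24.5 + 17.8) * sqrt(27 - 22)
ET0 = 0.0023 * 12.4 * 42.3 * 2.236068

2.6976 mm/day


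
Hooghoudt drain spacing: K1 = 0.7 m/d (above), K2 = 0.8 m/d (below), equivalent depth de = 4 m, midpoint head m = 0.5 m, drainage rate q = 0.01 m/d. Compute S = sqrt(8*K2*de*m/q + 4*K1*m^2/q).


S^2 = 8*K2*de*m/q + 4*K1*m^2/q
S^2 = 8*0.8*4*0.5/0.01 + 4*0.7*0.5^2/0.01
S = sqrt(1350.0000)

36.7423 m


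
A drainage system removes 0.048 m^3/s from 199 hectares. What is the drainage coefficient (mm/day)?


DC = Q * 86400 / (A * 10000) * 1000
DC = 0.048 * 86400 / (199 * 10000) * 1000
DC = 4147200.0000 / 1990000

2.0840 mm/day


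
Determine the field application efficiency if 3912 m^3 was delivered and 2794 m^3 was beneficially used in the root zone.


Ea = V_root / V_field * 100 = 2794 / 3912 * 100 = 71.4213%

71.4213 %


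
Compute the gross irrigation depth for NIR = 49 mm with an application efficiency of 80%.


Ea = 80% = 0.8
GID = NIR / Ea = 49 / 0.8 = 61.2500 mm

61.2500 mm


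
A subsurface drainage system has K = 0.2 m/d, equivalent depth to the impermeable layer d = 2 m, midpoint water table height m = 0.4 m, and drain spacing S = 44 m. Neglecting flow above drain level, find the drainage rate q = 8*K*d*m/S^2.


q = 8*K*d*m/S^2
q = 8*0.2*2*0.4/44^2
q = 1.2800 / 1936

6.6116e-04 m/d


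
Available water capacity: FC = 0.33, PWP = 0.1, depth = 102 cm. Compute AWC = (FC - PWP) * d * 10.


AWC = (FC - PWP) * d * 10
AWC = (0.33 - 0.1) * 102 * 10
AWC = 0.2300 * 102 * 10

234.6000 mm


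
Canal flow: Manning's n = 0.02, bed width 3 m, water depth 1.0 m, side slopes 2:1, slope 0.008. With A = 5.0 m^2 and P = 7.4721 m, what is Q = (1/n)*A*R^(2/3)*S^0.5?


R = A/P = 5.0/7.4721 = 0.669156
Q = (1/0.02) * 5.0 * 0.669156^(2/3) * 0.008^0.5

17.1068 m^3/s


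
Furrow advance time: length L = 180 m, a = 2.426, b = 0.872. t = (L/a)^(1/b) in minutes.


t = (L/a)^(1/b)
t = (180/2.426)^(1/0.872)
t = 74.196208^(1/0.872)

139.6153 min


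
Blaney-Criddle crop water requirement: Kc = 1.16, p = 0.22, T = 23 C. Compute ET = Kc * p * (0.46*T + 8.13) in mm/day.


ET = Kc * p * (0.46*T + 8.13)
ET = 1.16 * 0.22 * (0.46*23 + 8.13)
ET = 1.16 * 0.22 * 18.7100

4.7748 mm/day


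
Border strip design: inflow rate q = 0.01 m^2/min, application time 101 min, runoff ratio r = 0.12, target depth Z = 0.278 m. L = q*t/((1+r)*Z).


L = q*t/((1+r)*Z)
L = 0.01*101/((1+0.12)*0.278)
L = 1.01/0.31136

3.2438 m


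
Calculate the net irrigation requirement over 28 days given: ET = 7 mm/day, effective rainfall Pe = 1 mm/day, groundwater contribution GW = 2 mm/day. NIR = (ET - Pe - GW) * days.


Daily deficit = ET - Pe - GW = 7 - 1 - 2 = 4 mm/day
NIR = 4 * 28 = 112 mm

112.0000 mm


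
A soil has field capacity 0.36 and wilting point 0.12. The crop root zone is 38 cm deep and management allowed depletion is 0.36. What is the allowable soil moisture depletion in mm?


SMD = (FC - PWP) * d * MAD * 10
SMD = (0.36 - 0.12) * 38 * 0.36 * 10
SMD = 0.2400 * 38 * 0.36 * 10

32.8320 mm


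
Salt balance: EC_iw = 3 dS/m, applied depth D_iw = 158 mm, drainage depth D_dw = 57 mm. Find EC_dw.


EC_dw = EC_iw * D_iw / D_dw
EC_dw = 3 * 158 / 57
EC_dw = 474 / 57

8.3158 dS/m


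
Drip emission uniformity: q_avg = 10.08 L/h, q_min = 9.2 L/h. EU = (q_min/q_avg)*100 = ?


EU = (q_min/q_avg)*100 = (9.2/10.08)*100 = 91.2698%

91.2698 %


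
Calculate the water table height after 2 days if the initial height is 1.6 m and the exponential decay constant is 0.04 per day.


m = m0 * exp(-k*t)
m = 1.6 * exp(-0.04 * 2)
m = 1.6 * exp(-0.0800)

1.4770 m


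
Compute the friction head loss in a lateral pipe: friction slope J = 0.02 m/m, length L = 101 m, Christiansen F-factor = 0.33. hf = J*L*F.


hf = J * L * F = 0.02 * 101 * 0.33 = 0.6666 m

0.6666 m


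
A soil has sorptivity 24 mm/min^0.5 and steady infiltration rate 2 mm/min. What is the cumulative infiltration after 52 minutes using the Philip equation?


F = S*sqrt(t) + A*t
F = 24*sqrt(52) + 2*52
F = 24*7.211103 + 104

277.0665 mm


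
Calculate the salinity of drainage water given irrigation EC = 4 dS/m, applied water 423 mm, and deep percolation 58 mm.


EC_dw = EC_iw * D_iw / D_dw
EC_dw = 4 * 423 / 58
EC_dw = 1692 / 58

29.1724 dS/m


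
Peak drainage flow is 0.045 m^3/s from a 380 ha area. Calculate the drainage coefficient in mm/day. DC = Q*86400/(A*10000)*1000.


DC = Q * 86400 / (A * 10000) * 1000
DC = 0.045 * 86400 / (380 * 10000) * 1000
DC = 3888000.0000 / 3800000

1.0232 mm/day


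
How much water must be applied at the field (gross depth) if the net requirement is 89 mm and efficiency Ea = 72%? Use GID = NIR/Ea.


Ea = 72% = 0.72
GID = NIR / Ea = 89 / 0.72 = 123.6111 mm

123.6111 mm


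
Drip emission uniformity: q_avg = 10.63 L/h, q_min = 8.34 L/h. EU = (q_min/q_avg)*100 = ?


EU = (q_min/q_avg)*100 = (8.34/10.63)*100 = 78.4572%

78.4572 %
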